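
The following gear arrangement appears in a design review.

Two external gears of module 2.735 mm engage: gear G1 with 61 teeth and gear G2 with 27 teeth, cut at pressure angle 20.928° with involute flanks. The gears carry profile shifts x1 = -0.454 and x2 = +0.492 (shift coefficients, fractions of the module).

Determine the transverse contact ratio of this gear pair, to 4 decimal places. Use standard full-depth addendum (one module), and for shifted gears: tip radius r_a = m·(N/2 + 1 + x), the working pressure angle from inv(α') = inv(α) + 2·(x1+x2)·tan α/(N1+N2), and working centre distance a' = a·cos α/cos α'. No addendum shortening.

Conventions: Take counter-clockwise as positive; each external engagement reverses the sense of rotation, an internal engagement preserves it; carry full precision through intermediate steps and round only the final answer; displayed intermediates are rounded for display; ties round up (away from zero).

single-mesh involute tooth geometry (61T engaging 27T at module 2.735)
base radii: r_b1 = 77.914450, r_b2 = 34.486724
tip radii: r_a1 = 84.910810, r_a2 = 41.003120
inv(α') = inv(20.928°) + 2·(-0.454+0.492)·tan α/(61+27) = 0.01749069  ⇒  α' = 21.05653°
a' = a·cos α / cos α' = 120.3400·cos 20.928°/cos 21.05653° = 120.443626
action lengths: √(r_a1²−r_b1²) = 33.751802, √(r_a2²−r_b2²) = 22.179309
base pitch p_b = π·m·cos α = 8.025425
CR = (33.751802 + 22.179309 − 120.443626·sin 21.05653°)/8.025425 = 1.577121
contact ratio ≈ 1.5771

1.5771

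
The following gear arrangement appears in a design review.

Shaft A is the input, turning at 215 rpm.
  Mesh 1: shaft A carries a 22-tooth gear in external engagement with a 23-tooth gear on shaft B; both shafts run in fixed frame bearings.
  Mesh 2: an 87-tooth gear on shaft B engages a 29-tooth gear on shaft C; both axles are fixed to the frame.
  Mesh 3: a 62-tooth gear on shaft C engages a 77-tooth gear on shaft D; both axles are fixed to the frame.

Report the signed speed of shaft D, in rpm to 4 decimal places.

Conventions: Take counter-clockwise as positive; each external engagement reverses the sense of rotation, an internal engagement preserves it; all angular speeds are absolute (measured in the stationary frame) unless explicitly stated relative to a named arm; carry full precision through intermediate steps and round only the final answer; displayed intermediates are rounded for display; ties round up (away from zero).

recognized (4 fixed axles, 3 meshes): fixed-axis compound train
mesh 1 [22T→23T]: ω = 215.0000×22/23 = 205.6522 rpm, sense flips to −
mesh 2 [87T→29T]: ω = 205.6522×87/29 = 616.9565 rpm, sense flips to +
mesh 3 [62T→77T]: ω = 616.9565×62/77 = 496.7702 rpm, sense flips to −
signed output speed = -496.7702 rpm

-496.7702 rpm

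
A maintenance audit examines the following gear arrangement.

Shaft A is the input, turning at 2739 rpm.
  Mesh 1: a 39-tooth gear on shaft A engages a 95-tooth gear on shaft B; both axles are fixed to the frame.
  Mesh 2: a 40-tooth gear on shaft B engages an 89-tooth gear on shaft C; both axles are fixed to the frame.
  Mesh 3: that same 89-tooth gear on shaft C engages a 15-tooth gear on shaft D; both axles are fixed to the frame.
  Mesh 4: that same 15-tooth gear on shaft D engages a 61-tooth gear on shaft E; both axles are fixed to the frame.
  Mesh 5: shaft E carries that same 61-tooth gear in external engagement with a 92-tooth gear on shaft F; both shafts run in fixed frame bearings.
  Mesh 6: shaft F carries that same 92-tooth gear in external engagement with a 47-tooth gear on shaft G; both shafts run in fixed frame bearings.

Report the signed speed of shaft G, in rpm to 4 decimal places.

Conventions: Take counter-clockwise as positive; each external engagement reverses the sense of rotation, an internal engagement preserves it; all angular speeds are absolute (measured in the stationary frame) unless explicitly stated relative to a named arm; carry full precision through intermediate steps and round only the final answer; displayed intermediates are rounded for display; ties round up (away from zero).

+956.9630 rpm

class = fixed-axis compound train [6 meshes; 6 ratios multiply, 6 sense flips]
mesh 1 [39T→95T]: ω = 2739.0000×39/95 = 1124.4316 rpm, sense flips to −
mesh 2 [40T→89T]: ω = 1124.4316×40/89 = 505.3625 rpm, sense flips to +
mesh 3 [89T→15T]: ω = 505.3625×89/15 = 2998.4842 rpm, sense flips to −
mesh 4 [15T→61T]: ω = 2998.4842×15/61 = 737.3322 rpm, sense flips to +
mesh 5 [61T→92T]: ω = 737.3322×61/92 = 488.8833 rpm, sense flips to −
mesh 6 [92T→47T]: ω = 488.8833×92/47 = 956.9630 rpm, sense flips to +
signed output speed = +956.9630 rpm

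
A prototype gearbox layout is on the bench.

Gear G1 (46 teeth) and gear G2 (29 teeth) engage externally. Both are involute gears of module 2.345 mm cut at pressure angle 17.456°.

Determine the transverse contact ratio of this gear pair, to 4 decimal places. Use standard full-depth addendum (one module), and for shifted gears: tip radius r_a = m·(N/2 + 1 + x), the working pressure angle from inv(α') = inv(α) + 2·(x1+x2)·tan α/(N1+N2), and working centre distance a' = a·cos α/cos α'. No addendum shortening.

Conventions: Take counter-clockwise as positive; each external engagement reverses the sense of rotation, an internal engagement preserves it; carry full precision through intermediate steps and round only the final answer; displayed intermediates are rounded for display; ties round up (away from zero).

single-mesh involute tooth geometry (46T engaging 29T at module 2.345)
base radii: r_b1 = 51.451164, r_b2 = 32.436603
tip radii: r_a1 = 56.280000, r_a2 = 36.347500
no profile shift: α' = α, a' = a
action lengths: √(r_a1²−r_b1²) = 22.808248, √(r_a2²−r_b2²) = 16.401449
base pitch p_b = π·m·cos α = 7.027765
CR = (22.808248 + 16.401449 − 87.937500·sin 17.45600°)/7.027765 = 1.825729
contact ratio ≈ 1.8257

1.8257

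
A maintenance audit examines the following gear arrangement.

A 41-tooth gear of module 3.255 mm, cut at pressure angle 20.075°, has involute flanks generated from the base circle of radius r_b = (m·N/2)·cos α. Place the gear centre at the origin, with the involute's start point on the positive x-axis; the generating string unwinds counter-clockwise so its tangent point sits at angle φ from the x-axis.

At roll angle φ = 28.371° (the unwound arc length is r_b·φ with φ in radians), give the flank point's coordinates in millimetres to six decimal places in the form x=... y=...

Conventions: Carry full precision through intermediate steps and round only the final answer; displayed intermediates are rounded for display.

recognized (one wheel, involute flank): single-mesh tooth geometry, m = 3.255, N = 41
pitch radius r_p = m·N/2 = 3.255·41/2 = 66.727500
base radius r_b = r_p·cos α = 66.727500·cos 20.075° = 62.673412
roll angle φ = 28.371° = 0.49516736 rad
x = r_b·(cos φ + φ·sin φ) = 69.892278
y = r_b·(sin φ − φ·cos φ) = 2.474754

x=69.892278 y=2.474754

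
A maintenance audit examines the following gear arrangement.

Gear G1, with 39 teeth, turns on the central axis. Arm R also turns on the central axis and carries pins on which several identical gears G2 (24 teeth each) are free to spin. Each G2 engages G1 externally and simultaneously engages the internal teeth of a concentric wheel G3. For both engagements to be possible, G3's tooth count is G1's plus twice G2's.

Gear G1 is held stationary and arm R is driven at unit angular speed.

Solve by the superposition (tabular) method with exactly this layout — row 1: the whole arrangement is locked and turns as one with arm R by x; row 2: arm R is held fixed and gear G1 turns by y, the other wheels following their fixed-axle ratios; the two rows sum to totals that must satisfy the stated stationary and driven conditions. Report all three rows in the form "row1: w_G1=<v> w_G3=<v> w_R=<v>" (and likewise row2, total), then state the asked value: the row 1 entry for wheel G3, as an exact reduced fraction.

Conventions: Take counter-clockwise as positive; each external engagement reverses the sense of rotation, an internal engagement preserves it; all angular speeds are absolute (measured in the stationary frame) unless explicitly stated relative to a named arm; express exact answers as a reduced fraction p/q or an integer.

topology: planetary set — G1 39T / G2 24T / G3 87T, arm = carrier (Willis)
row 1 (train locked, turned with arm): all members turn x
row 2 (arm held, sun turns y): ω_ring = −(39/87)·y, ω_arm = 0
boundary: total ω_sun = x + y = 0 and total ω_arm = x = 1  ⇒  y = -1, x = 1
row 2 ring = −(39/87)·(-1) = 13/29
totals (row 1 + row 2): sun 1 + (-1) = 0, ring 1 + 13/29 = 42/29, arm 1 + 0 = 1
asked cell (row1, ring) = 1

row1: w_G1=1 w_G3=1 w_R=1
row2: w_G1=-1 w_G3=13/29 w_R=0
total: w_G1=0 w_G3=42/29 w_R=1
asked value: 1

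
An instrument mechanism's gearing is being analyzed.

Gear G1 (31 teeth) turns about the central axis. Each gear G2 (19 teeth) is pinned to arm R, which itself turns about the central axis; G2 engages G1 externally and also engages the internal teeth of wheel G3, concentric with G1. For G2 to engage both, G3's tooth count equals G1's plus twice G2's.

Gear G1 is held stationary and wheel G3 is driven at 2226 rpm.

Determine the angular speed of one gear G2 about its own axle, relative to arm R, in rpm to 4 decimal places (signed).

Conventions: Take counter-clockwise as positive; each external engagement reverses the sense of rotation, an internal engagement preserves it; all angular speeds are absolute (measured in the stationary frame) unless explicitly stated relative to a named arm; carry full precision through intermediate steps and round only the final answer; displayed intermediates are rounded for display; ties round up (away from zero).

class = planetary set [G3 = 31+2·19 = 69; Willis about the carrier]
normalise by the input: solve with ω_ring = 1, then scale by 2226 rpm
ring teeth: 31 + 2·19 = 69
31(ω_sun−ω_arm) = −69(ω_ring−ω_arm),  ω_sun = 0, ω_ring = 1
31(0−ω_arm) = −69(1−ω_arm)  ⇒  100·ω_arm = 69  ⇒  ω_arm = 69/100
sun–planet mesh: 31·(0−69/100) = −19·(ω_p−ω_arm)  ⇒  ω_p−ω_arm = 2139/1900
scale: ω_p−ω_arm = 2139/1900 × 2226 rpm = +2506.0074 rpm

+2506.0074 rpm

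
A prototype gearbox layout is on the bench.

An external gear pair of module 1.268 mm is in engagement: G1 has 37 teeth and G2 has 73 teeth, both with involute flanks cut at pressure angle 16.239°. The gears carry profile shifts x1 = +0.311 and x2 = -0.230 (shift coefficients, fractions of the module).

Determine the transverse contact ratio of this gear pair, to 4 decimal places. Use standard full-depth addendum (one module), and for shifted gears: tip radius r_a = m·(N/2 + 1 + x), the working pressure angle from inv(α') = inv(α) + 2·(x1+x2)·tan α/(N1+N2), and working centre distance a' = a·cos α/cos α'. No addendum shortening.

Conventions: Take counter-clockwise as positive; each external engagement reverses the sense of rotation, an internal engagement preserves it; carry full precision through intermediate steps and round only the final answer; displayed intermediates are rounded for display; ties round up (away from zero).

1.9220

single-mesh involute tooth geometry (37T engaging 73T at module 1.268)
base radii: r_b1 = 22.522109, r_b2 = 44.435513
tip radii: r_a1 = 25.120348, r_a2 = 47.258360
inv(α') = inv(16.239°) + 2·(+0.311-0.230)·tan α/(37+73) = 0.00827007  ⇒  α' = 16.52341°
a' = a·cos α / cos α' = 69.7400·cos 16.239°/cos 16.52341° = 69.841838
action lengths: √(r_a1²−r_b1²) = 11.125937, √(r_a2²−r_b2²) = 16.088436
base pitch p_b = π·m·cos α = 3.824610
CR = (11.125937 + 16.088436 − 69.841838·sin 16.52341°)/3.824610 = 1.921989
contact ratio ≈ 1.9220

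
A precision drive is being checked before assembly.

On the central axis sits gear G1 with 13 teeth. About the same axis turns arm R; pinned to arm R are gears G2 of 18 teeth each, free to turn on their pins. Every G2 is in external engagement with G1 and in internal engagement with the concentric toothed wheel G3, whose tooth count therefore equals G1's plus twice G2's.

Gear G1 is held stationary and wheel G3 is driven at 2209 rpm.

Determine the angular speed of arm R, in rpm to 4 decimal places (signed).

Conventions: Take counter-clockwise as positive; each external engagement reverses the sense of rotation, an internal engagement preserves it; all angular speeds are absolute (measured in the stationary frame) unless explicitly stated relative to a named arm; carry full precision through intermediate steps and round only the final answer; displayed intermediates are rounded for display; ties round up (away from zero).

+1745.8226 rpm

recognized (axles ride arm R): planetary set, 13/18/49 teeth
normalise by the input: solve with ω_ring = 1, then scale by 2209 rpm
ring teeth: 13 + 2·18 = 49
13(ω_sun−ω_arm) = −49(ω_ring−ω_arm),  ω_sun = 0, ω_ring = 1
13(0−ω_arm) = −49(1−ω_arm)  ⇒  62·ω_arm = 49  ⇒  ω_arm = 49/62
scale: ω_arm = 49/62 × 2209 rpm = +1745.8226 rpm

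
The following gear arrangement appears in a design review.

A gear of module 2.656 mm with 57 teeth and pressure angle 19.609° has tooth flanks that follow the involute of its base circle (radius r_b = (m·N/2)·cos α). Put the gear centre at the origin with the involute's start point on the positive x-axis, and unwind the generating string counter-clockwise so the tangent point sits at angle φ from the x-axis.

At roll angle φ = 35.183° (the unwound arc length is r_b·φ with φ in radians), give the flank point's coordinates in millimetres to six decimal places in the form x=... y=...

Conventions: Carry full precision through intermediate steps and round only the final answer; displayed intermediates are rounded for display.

x=83.508626 y=5.298713

single-mesh involute tooth geometry (57T wheel at module 2.656)
pitch radius r_p = m·N/2 = 2.656·57/2 = 75.696000
base radius r_b = r_p·cos α = 75.696000·cos 19.609° = 71.305991
roll angle φ = 35.183° = 0.61405919 rad
x = r_b·(cos φ + φ·sin φ) = 83.508626
y = r_b·(sin φ − φ·cos φ) = 5.298713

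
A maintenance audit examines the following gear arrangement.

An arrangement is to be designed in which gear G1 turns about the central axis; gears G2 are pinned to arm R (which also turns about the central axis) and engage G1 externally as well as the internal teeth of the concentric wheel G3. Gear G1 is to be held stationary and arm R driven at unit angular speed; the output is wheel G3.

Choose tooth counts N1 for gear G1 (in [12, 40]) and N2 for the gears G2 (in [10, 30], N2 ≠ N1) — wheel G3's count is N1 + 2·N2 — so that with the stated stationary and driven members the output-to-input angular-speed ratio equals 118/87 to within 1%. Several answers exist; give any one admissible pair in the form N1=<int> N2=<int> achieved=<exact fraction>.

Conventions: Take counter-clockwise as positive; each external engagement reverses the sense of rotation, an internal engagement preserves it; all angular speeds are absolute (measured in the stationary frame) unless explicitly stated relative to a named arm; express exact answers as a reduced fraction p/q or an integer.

design class (target 118/87): planetary set
Willis with ω_sun = 0: ω_ring/ω_arm = (N1+N3)/N3; set equal to 118/87  ⇒  N3/N1 = 1/(118/87 − 1) = 87/31
N3 = N1 + 2·N2  ⇒  N2/N1 = (N3/N1 − 1)/2 = (87/31 − 1)/2 = 28/31
smallest multiple with N1 ≥ 12 and N2 ≥ 10: k = 1  ⇒  N1 = 1·31 = 31, N2 = 1·28 = 28 (N1 ≤ 40, N2 ≤ 30, N2 ≠ N1 ✓), N3 = 31 + 2·28 = 87
check: (N1+N3)/N3 with N1 = 31, N3 = 87 gives 118/87; |achieved − target| = 0 ≤ 59/4350 ✓

N1=31 N2=28 achieved=118/87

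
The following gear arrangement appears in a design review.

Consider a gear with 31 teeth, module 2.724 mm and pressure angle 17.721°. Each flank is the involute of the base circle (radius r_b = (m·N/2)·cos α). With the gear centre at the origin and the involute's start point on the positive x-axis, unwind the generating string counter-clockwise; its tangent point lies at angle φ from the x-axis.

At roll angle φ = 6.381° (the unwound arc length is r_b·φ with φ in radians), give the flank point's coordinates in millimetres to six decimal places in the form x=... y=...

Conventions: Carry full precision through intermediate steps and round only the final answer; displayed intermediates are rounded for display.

x=40.467211 y=0.018495

recognized (one wheel, involute flank): single-mesh tooth geometry, m = 2.724, N = 31
pitch radius r_p = m·N/2 = 2.724·31/2 = 42.222000
base radius r_b = r_p·cos α = 42.222000·cos 17.721° = 40.218565
roll angle φ = 6.381° = 0.11136946 rad
x = r_b·(cos φ + φ·sin φ) = 40.467211
y = r_b·(sin φ − φ·cos φ) = 0.018495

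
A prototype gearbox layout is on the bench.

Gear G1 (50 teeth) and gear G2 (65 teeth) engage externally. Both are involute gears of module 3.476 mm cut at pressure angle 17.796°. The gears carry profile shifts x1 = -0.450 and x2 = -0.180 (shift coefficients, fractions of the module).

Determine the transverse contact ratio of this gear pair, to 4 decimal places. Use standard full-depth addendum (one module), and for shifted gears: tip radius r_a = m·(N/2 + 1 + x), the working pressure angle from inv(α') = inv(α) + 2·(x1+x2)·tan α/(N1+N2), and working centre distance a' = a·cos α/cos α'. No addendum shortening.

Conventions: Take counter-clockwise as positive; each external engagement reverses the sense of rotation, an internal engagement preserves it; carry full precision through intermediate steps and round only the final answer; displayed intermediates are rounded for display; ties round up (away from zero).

recognized (one external pair, fixed centres): single-mesh tooth geometry, m = 3.476, N1 = 50, N2 = 65
base radii: r_b1 = 82.741899, r_b2 = 107.564468
tip radii: r_a1 = 88.811800, r_a2 = 115.820320
inv(α') = inv(17.796°) + 2·(-0.450-0.180)·tan α/(50+65) = 0.00687216  ⇒  α' = 15.55467°
a' = a·cos α / cos α' = 199.8700·cos 17.796°/cos 15.55467° = 197.541310
action lengths: √(r_a1²−r_b1²) = 32.269398, √(r_a2²−r_b2²) = 42.944519
base pitch p_b = π·m·cos α = 10.397654
CR = (32.269398 + 42.944519 − 197.541310·sin 15.55467°)/10.397654 = 2.139107
contact ratio ≈ 2.1391

2.1391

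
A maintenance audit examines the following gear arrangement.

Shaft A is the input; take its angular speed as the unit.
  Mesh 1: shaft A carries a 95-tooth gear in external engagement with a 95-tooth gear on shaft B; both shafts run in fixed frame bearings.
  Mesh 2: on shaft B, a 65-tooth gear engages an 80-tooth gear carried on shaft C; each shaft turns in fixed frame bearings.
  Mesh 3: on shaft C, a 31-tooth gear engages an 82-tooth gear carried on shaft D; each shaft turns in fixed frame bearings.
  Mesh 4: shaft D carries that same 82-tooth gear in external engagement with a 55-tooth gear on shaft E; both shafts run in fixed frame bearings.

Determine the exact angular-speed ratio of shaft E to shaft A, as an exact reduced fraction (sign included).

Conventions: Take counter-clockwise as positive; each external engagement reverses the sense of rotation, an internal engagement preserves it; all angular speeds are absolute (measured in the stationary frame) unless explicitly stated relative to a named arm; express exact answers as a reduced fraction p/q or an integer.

class = fixed-axis compound train [4 meshes; 4 ratios multiply, 4 sense flips]
mesh 1 [95T→95T]: running ratio 1, sense −
mesh 2 [65T→80T]: running ratio 13/16, sense +
mesh 3 [31T→82T]: running ratio 403/1312, sense −
mesh 4 [82T→55T]: running ratio 403/880, sense +
ω_out/ω_in = 403/880

403/880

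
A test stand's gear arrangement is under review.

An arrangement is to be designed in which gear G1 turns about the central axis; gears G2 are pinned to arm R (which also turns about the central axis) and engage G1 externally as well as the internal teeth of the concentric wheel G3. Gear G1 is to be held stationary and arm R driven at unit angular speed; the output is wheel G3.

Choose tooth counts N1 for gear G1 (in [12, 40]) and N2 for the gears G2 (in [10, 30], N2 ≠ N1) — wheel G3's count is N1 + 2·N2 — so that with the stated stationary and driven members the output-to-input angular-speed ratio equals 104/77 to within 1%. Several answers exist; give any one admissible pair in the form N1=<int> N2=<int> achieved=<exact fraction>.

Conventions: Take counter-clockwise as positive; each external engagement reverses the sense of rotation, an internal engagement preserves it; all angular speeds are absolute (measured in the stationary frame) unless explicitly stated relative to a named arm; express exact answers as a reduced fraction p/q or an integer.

N1=27 N2=25 achieved=104/77

class = planetary set [ratio 104/77 wanted; Willis about the carrier]
Willis with ω_sun = 0: ω_ring/ω_arm = (N1+N3)/N3; set equal to 104/77  ⇒  N3/N1 = 1/(104/77 − 1) = 77/27
N3 = N1 + 2·N2  ⇒  N2/N1 = (N3/N1 − 1)/2 = (77/27 − 1)/2 = 25/27
smallest multiple with N1 ≥ 12 and N2 ≥ 10: k = 1  ⇒  N1 = 1·27 = 27, N2 = 1·25 = 25 (N1 ≤ 40, N2 ≤ 30, N2 ≠ N1 ✓), N3 = 27 + 2·25 = 77
check: (N1+N3)/N3 with N1 = 27, N3 = 77 gives 104/77; |achieved − target| = 0 ≤ 26/1925 ✓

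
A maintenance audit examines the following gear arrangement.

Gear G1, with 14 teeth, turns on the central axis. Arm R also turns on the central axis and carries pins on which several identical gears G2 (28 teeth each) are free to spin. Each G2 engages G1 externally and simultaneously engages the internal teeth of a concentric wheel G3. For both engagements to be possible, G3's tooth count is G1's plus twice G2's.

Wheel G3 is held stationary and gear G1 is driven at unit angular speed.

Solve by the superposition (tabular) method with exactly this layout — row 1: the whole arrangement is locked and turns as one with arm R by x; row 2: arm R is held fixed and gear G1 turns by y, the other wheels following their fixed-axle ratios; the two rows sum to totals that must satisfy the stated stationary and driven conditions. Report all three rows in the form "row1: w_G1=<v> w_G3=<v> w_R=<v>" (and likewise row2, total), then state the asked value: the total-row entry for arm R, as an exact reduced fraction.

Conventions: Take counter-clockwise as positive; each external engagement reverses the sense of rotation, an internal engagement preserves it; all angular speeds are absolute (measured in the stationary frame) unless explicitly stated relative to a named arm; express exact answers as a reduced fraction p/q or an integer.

recognized (axles ride arm R): planetary set, 14/28/70 teeth
row 1 (train locked, turned with arm): all members turn x
row 2 (arm held, sun turns y): ω_ring = −(14/70)·y, ω_arm = 0
boundary: total ω_ring = x − (14/70)·y = 0 and total ω_sun = x + y = 1  ⇒  y = 5/6, x = 1/6
row 2 ring = −(14/70)·5/6 = -1/6
totals (row 1 + row 2): sun 1/6 + 5/6 = 1, ring 1/6 + (-1/6) = 0, arm 1/6 + 0 = 1/6
asked cell (total, arm) = 1/6

row1: w_G1=1/6 w_G3=1/6 w_R=1/6
row2: w_G1=5/6 w_G3=-1/6 w_R=0
total: w_G1=1 w_G3=0 w_R=1/6
asked value: 1/6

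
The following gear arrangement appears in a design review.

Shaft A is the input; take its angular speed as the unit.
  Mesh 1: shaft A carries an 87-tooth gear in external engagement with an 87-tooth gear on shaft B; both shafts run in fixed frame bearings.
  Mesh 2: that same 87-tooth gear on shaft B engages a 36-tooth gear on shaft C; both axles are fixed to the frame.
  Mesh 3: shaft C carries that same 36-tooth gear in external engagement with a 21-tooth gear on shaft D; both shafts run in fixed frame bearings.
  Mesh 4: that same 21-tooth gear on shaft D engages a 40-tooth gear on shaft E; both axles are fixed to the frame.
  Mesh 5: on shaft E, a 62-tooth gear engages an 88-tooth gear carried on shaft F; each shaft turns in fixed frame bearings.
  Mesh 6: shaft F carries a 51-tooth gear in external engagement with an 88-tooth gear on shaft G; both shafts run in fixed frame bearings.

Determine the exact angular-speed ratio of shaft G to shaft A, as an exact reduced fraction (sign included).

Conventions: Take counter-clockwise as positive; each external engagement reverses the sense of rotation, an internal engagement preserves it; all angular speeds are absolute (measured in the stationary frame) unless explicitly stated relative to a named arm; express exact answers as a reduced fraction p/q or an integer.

class = fixed-axis compound train [6 meshes; 6 ratios multiply, 6 sense flips]
mesh 1 [87T→87T]: running ratio 1, sense −
mesh 2 [87T→36T]: running ratio 29/12, sense +
mesh 3 [36T→21T]: running ratio 29/7, sense −
mesh 4 [21T→40T]: running ratio 87/40, sense +
mesh 5 [62T→88T]: running ratio 2697/1760, sense −
mesh 6 [51T→88T]: running ratio 137547/154880, sense +
ω_out/ω_in = 137547/154880

137547/154880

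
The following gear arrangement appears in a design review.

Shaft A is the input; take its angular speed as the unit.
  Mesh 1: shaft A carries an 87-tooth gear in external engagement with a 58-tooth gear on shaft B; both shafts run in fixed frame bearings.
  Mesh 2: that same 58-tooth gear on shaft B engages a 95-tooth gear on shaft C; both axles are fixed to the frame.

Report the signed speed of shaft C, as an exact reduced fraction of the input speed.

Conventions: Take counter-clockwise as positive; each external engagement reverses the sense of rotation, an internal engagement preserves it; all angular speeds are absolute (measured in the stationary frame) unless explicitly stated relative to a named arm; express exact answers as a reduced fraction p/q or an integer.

87/95

2-mesh fixed-axis compound train (all bearings frame-fixed)
mesh 1 [87T→58T]: |ω|/ω_in = 1×87/58 = 3/2, sense flips to −
mesh 2 [58T→95T]: |ω|/ω_in = (3/2)×58/95 = 87/95, sense flips to +
signed output speed (× input speed) = 87/95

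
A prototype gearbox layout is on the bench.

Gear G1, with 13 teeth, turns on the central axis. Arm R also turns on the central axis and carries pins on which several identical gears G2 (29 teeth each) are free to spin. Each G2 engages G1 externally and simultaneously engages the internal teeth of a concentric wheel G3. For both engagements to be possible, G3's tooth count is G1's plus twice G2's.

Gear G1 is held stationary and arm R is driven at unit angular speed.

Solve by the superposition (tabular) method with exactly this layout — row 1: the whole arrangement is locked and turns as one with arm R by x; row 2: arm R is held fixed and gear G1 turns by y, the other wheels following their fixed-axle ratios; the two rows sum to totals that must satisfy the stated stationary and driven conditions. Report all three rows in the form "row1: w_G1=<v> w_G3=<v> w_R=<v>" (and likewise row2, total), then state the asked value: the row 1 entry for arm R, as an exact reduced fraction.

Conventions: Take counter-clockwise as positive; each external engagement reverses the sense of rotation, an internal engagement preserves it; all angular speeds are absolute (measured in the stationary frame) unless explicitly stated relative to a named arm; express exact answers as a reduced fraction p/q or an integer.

row1: w_G1=1 w_G3=1 w_R=1
row2: w_G1=-1 w_G3=13/71 w_R=0
total: w_G1=0 w_G3=84/71 w_R=1
asked value: 1

planetary set (13T centre, 29T on arm, 71T internal) — Willis relation
row 1 (train locked, turned with arm): all members turn x
row 2 — arm fixed, fixed-axis ratios: sun y, ring −(13/71)·y, arm 0
boundary: total ω_sun = x + y = 0 and total ω_arm = x = 1  ⇒  y = -1, x = 1
row 2 ring = −(13/71)·(-1) = 13/71
totals (row 1 + row 2): sun 1 + (-1) = 0, ring 1 + 13/71 = 84/71, arm 1 + 0 = 1
asked cell (row1, arm) = 1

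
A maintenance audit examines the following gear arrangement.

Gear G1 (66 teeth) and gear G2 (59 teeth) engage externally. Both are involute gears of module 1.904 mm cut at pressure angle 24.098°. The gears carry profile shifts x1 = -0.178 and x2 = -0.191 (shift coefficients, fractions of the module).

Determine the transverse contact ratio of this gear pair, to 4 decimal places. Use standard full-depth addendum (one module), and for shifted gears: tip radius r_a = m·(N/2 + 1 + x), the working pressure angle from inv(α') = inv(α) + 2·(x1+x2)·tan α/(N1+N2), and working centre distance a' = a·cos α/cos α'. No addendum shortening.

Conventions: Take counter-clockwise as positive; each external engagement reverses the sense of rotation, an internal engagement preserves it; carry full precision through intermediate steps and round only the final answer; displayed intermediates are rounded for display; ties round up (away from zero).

class = single-mesh tooth geometry [involute pair 66T × 59T, m = 1.904]
base radii: r_b1 = 57.356093, r_b2 = 51.272871
tip radii: r_a1 = 64.397088, r_a2 = 57.708336
inv(α') = inv(24.098°) + 2·(-0.178-0.191)·tan α/(66+59) = 0.02404954  ⇒  α' = 23.31334°
a' = a·cos α / cos α' = 119.0000·cos 24.098°/cos 23.31334° = 118.286559
action lengths: √(r_a1²−r_b1²) = 29.279064, √(r_a2²−r_b2²) = 26.482915
base pitch p_b = π·m·cos α = 5.460287
CR = (29.279064 + 26.482915 − 118.286559·sin 23.31334°)/5.460287 = 1.638918
contact ratio ≈ 1.6389

1.6389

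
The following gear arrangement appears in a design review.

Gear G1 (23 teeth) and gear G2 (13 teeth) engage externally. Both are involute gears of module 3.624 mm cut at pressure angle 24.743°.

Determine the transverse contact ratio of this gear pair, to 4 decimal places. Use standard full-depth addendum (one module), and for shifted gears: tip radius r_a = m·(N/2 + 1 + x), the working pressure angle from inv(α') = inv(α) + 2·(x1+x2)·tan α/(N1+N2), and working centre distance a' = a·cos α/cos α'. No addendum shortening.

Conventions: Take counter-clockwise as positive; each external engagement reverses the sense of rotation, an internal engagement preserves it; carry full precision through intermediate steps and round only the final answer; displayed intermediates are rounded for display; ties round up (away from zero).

recognized (one external pair, fixed centres): single-mesh tooth geometry, m = 3.624, N1 = 23, N2 = 13
base radii: r_b1 = 37.849906, r_b2 = 21.393425
tip radii: r_a1 = 45.300000, r_a2 = 27.180000
no profile shift: α' = α, a' = a
action lengths: √(r_a1²−r_b1²) = 24.889247, √(r_a2²−r_b2²) = 16.765254
base pitch p_b = π·m·cos α = 10.339912
CR = (24.889247 + 16.765254 − 65.232000·sin 24.74300°)/10.339912 = 1.387993
contact ratio ≈ 1.3880

1.3880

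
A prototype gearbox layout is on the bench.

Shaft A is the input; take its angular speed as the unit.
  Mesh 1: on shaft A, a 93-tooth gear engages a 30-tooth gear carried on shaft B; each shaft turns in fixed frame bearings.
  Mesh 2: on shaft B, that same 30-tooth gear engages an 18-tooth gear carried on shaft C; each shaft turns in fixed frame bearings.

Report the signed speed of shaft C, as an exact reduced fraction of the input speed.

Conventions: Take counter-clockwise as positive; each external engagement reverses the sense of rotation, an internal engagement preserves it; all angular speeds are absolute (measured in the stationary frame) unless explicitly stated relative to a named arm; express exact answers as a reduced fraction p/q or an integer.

2-mesh fixed-axis compound train (all bearings frame-fixed)
mesh 1 [93T→30T]: |ω|/ω_in = 1×93/30 = 31/10, sense flips to −
mesh 2 [30T→18T]: |ω|/ω_in = (31/10)×30/18 = 31/6, sense flips to +
signed output speed (× input speed) = 31/6

31/6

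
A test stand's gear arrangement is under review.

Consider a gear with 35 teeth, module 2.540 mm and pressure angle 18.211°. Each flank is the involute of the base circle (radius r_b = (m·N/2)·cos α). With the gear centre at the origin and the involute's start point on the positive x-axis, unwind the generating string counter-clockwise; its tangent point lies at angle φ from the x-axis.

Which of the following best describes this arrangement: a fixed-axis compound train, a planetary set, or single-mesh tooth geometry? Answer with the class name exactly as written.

class = single-mesh tooth geometry [base-circle involute, m = 2.540, 35T]
classification: single-mesh tooth geometry

single-mesh tooth geometry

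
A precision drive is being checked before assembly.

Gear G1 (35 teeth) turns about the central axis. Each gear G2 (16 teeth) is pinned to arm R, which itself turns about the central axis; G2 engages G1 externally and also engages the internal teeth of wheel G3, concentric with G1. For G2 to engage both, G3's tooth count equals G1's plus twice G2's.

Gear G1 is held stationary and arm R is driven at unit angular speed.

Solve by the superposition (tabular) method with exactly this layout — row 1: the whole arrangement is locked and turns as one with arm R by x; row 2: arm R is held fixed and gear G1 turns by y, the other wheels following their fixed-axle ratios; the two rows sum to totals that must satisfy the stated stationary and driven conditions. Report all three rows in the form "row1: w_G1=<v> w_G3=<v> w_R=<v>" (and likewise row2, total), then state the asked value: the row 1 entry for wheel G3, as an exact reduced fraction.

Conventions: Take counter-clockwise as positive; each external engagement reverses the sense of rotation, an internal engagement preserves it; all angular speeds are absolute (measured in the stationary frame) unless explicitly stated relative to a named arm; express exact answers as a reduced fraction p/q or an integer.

row1: w_G1=1 w_G3=1 w_R=1
row2: w_G1=-1 w_G3=35/67 w_R=0
total: w_G1=0 w_G3=102/67 w_R=1
asked value: 1

topology: planetary set — G1 35T / G2 16T / G3 67T, arm = carrier (Willis)
row 1 (train locked, turned with arm): all members turn x
superposition row 2 [arm held]: sun y, ring −(35/67)·y, arm 0
boundary: total ω_sun = x + y = 0 and total ω_arm = x = 1  ⇒  y = -1, x = 1
row 2 ring = −(35/67)·(-1) = 35/67
totals (row 1 + row 2): sun 1 + (-1) = 0, ring 1 + 35/67 = 102/67, arm 1 + 0 = 1
asked cell (row1, ring) = 1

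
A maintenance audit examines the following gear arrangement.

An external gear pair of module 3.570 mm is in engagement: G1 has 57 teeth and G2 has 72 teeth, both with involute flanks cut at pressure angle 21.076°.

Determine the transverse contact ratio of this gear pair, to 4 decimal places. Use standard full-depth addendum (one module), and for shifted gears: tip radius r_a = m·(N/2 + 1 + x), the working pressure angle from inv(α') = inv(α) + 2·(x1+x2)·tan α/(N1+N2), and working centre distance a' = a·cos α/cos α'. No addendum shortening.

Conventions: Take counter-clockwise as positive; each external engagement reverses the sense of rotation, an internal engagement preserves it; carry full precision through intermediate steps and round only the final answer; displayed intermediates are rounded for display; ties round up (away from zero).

recognized (one external pair, fixed centres): single-mesh tooth geometry, m = 3.570, N1 = 57, N2 = 72
base radii: r_b1 = 94.938692, r_b2 = 119.922558
tip radii: r_a1 = 105.315000, r_a2 = 132.090000
no profile shift: α' = α, a' = a
action lengths: √(r_a1²−r_b1²) = 45.583923, √(r_a2²−r_b2²) = 55.374617
base pitch p_b = π·m·cos α = 10.465217
CR = (45.583923 + 55.374617 − 230.265000·sin 21.07600°)/10.465217 = 1.734686
contact ratio ≈ 1.7347

1.7347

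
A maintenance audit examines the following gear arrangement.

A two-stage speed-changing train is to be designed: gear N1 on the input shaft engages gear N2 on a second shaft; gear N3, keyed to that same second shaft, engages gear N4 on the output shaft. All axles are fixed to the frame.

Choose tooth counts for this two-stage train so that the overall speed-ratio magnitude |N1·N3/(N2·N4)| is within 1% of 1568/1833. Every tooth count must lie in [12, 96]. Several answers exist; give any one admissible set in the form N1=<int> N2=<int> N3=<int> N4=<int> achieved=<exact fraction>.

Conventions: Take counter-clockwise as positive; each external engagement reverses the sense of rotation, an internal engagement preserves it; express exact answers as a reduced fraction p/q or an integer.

N1=28 N2=39 N3=56 N4=47 achieved=1568/1833

topology: fixed-axis compound train — 2 stages, target 1568/1833
target = 1568/1833 in lowest terms: an exact hit needs N1·N3 = k·1568 and N2·N4 = k·1833 for one integer k, every count in [12, 96]; additionally prefer no 1:1 stage (N1 ≠ N2, N3 ≠ N4)
k = 1: N1·N3 = 1568 = 28·56, N2·N4 = 1833 = 39·47
achieved = 28·56/(39·47) = 1568/1833; |achieved − target| = 0 ≤ 392/45825 ✓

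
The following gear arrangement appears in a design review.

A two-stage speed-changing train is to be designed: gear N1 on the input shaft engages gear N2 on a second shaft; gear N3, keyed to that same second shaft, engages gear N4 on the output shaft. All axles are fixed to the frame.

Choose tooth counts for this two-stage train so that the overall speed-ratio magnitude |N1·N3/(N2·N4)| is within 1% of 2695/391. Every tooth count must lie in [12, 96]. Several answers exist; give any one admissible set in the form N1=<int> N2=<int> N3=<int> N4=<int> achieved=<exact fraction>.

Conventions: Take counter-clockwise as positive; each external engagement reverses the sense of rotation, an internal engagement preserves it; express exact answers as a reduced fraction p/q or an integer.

2-stage fixed-axis compound train for ratio 2695/391
target = 2695/391 in lowest terms: an exact hit needs N1·N3 = k·2695 and N2·N4 = k·391 for one integer k, every count in [12, 96]; additionally prefer no 1:1 stage (N1 ≠ N2, N3 ≠ N4)
k = 1: N1·N3 = 2695 = 35·77, N2·N4 = 391 = 17·23
achieved = 35·77/(17·23) = 2695/391; |achieved − target| = 0 ≤ 539/7820 ✓

N1=35 N2=17 N3=77 N4=23 achieved=2695/391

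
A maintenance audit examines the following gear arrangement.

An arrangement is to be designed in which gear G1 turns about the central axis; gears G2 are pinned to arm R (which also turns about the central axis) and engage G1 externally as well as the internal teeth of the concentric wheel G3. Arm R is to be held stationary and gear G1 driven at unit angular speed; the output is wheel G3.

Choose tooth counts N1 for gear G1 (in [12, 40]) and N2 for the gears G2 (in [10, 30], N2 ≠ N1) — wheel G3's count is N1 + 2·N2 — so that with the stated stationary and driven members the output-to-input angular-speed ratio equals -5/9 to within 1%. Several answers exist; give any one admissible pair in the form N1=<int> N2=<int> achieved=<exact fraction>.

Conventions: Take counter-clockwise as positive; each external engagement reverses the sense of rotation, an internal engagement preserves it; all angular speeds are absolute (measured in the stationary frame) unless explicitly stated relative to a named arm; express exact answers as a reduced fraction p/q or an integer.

N1=25 N2=10 achieved=-5/9

class = planetary set [ratio -5/9 wanted; Willis about the carrier]
Willis with ω_arm = 0: ω_ring/ω_sun = −N1/N3; set equal to -5/9  ⇒  N3/N1 = −1/(-5/9) = 9/5
N3 = N1 + 2·N2  ⇒  N2/N1 = (N3/N1 − 1)/2 = (9/5 − 1)/2 = 2/5
smallest multiple with N1 ≥ 12 and N2 ≥ 10: k = 5  ⇒  N1 = 5·5 = 25, N2 = 5·2 = 10 (N1 ≤ 40, N2 ≤ 30, N2 ≠ N1 ✓), N3 = 25 + 2·10 = 45
check: −N1/N3 with N1 = 25, N3 = 45 gives -5/9; |achieved − target| = 0 ≤ 1/180 ✓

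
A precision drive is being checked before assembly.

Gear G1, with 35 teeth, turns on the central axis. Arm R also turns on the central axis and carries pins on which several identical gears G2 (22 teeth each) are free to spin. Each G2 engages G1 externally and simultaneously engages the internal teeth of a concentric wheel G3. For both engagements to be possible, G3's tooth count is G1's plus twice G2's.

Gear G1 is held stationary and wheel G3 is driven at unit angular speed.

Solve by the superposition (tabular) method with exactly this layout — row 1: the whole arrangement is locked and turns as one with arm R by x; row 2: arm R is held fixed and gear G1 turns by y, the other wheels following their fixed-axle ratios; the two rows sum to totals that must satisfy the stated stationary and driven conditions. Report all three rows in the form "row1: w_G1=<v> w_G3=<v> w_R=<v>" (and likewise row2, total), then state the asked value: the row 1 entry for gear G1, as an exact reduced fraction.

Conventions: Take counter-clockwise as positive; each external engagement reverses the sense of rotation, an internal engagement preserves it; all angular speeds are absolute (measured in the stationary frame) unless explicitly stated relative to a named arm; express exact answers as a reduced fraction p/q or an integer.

row1: w_G1=79/114 w_G3=79/114 w_R=79/114
row2: w_G1=-79/114 w_G3=35/114 w_R=0
total: w_G1=0 w_G3=1 w_R=79/114
asked value: 79/114

class = planetary set [G3 = 35+2·22 = 79; Willis about the carrier]
row 1: whole set turns with the arm by x
row 2 (arm held, sun turns y): ω_ring = −(35/79)·y, ω_arm = 0
boundary: total ω_sun = x + y = 0 and total ω_ring = x − (35/79)·y = 1  ⇒  y = -79/114, x = 79/114
row 2 ring = −(35/79)·(-79/114) = 35/114
totals (row 1 + row 2): sun 79/114 + (-79/114) = 0, ring 79/114 + 35/114 = 1, arm 79/114 + 0 = 79/114
asked cell (row1, sun) = 79/114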